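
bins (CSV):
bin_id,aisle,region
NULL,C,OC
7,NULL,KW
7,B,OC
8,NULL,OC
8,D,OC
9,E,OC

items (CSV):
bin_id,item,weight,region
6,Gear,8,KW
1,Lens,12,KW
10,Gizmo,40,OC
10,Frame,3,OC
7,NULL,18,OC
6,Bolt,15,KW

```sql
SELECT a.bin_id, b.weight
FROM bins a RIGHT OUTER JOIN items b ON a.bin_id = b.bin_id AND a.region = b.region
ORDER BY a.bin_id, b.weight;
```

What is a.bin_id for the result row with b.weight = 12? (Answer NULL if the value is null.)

NULL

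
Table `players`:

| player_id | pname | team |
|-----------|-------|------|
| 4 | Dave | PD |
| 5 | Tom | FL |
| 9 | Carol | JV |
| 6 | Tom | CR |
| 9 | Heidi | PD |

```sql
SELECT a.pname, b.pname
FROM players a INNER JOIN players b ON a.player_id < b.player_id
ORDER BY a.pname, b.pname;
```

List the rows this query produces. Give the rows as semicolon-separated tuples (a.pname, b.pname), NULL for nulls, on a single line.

(Dave, Carol); (Dave, Heidi); (Dave, Tom); (Dave, Tom); (Tom, Carol); (Tom, Carol); (Tom, Heidi); (Tom, Heidi); (Tom, Tom)

INNER JOIN keeps only pairs where the ON condition holds.
Matching on a.player_id < b.player_id.
- a (player_id=4) pairs with 4 row(s) of b.
- a (player_id=5) pairs with 3 row(s) of b.
- a (player_id=9) has no partner → excluded.
- a (player_id=6) pairs with 2 row(s) of b.
- a (player_id=9) has no partner → excluded.
After projecting and ordering:
a.pname | b.pname
Dave | Carol
Dave | Heidi
Dave | Tom
Dave | Tom
Tom | Carol
Tom | Carol
Tom | Heidi
Tom | Heidi
Tom | Tom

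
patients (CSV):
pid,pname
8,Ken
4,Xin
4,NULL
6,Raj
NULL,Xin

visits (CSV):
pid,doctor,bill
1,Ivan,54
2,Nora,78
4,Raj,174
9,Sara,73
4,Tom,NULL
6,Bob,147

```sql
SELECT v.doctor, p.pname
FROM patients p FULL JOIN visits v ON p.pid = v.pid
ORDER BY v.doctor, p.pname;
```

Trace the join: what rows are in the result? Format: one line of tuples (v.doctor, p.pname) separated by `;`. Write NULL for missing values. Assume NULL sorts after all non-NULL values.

(Bob, Raj); (Ivan, NULL); (Nora, NULL); (Raj, Xin); (Raj, NULL); (Sara, NULL); (Tom, Xin); (Tom, NULL); (NULL, Ken); (NULL, Xin)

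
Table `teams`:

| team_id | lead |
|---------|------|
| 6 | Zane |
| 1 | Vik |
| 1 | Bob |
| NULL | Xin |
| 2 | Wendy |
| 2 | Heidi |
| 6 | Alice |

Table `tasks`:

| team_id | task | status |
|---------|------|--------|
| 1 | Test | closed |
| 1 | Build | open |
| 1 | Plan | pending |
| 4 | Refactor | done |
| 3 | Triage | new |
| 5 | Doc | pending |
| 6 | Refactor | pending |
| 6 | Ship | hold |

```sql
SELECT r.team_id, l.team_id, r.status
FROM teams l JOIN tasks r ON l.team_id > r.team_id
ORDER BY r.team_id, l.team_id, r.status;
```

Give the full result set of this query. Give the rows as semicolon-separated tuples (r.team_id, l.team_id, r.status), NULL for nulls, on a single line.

INNER JOIN keeps only pairs where the ON condition holds.
Matching on l.team_id > r.team_id. A NULL in a compared column never satisfies the condition.
- team_id=6: 6 matching r row(s), so 6 row(s) emitted.
- team_id=1: no matching r row, dropped.
- team_id=1: no matching r row, dropped.
- team_id=NULL: no matching r row, dropped.
- team_id=2: 3 matching r row(s), so 3 row(s) emitted.
- team_id=2: 3 matching r row(s), so 3 row(s) emitted.
- team_id=6: 6 matching r row(s), so 6 row(s) emitted.

(1, 2, closed); (1, 2, closed); (1, 2, open); (1, 2, open); (1, 2, pending); (1, 2, pending); (1, 6, closed); (1, 6, closed); (1, 6, open); (1, 6, open); (1, 6, pending); (1, 6, pending); (3, 6, new); (3, 6, new); (4, 6, done); (4, 6, done); (5, 6, pending); (5, 6, pending)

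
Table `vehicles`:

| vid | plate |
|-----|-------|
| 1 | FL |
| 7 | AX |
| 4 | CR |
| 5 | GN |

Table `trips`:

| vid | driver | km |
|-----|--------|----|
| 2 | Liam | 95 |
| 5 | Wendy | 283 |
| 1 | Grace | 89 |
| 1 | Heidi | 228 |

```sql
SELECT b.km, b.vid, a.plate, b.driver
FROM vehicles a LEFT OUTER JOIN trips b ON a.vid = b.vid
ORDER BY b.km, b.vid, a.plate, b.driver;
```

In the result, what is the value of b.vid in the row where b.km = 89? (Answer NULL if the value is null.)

LEFT JOIN keeps every row from `vehicles`; unmatched rows get NULL for `trips`'s columns.
Matching on a.vid = b.vid.
- vid=1: 2 matching b row(s), so 2 row(s) emitted.
- vid=7: no b row matches, row kept with b columns NULL.
- vid=4: no b row matches, row kept with b columns NULL.
- vid=5: 1 matching b row(s), so 1 row(s) emitted.

1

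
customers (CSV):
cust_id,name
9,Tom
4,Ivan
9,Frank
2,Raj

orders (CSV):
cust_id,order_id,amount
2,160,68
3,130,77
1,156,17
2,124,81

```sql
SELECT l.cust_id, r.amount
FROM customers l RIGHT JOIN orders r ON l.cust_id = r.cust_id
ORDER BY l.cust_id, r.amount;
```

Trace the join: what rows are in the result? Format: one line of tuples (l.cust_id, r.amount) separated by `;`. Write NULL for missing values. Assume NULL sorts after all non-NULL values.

(2, 68); (2, 81); (NULL, 17); (NULL, 77)

RIGHT JOIN keeps every row from `orders`; unmatched rows get NULL for `customers`'s columns.
Matching on l.cust_id = r.cust_id.
- cust_id=9: no matching r row.
- cust_id=4: no matching r row.
- cust_id=9: no matching r row.
- cust_id=2: 2 matching r row(s), so 2 row(s) emitted.
- plus 2 unmatched r row(s), each kept with NULL l columns.
After projecting and ordering:
l.cust_id | r.amount
2 | 68
2 | 81
NULL | 17
NULL | 77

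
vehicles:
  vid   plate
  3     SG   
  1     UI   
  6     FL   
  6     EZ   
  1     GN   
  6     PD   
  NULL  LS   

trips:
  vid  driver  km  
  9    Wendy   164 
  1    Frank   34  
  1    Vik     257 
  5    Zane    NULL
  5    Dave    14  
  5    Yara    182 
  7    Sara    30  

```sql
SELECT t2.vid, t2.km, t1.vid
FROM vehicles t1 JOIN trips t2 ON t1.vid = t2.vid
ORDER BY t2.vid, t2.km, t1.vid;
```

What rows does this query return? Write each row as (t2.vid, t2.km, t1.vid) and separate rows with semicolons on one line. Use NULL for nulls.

(1, 34, 1); (1, 34, 1); (1, 257, 1); (1, 257, 1)

INNER JOIN keeps only pairs where the ON condition holds.
Matching on t1.vid = t2.vid. A NULL in a compared column never satisfies the condition.
- t1 (vid=3) has no partner → excluded.
- t1 (vid=1) pairs with 2 row(s) of t2.
- t1 (vid=6) has no partner → excluded.
- t1 (vid=6) has no partner → excluded.
- t1 (vid=1) pairs with 2 row(s) of t2.
- t1 (vid=6) has no partner → excluded.
- t1 (vid=NULL) has no partner → excluded.
After projecting and ordering:
t2.vid | t2.km | t1.vid
1 | 34 | 1
1 | 34 | 1
1 | 257 | 1
1 | 257 | 1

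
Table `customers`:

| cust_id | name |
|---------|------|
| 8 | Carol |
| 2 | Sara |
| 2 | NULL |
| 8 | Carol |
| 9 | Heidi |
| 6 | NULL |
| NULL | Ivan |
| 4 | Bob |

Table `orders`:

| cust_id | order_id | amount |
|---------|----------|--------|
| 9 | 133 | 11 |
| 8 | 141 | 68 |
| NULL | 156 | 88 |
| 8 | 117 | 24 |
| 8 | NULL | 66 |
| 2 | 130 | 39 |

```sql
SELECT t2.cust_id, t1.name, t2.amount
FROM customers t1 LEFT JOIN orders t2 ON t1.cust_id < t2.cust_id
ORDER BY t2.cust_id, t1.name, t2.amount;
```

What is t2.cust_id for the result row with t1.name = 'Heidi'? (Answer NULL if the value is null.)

LEFT JOIN keeps every row from `customers`; unmatched rows get NULL for `orders`'s columns.
Matching on t1.cust_id < t2.cust_id. A NULL in a compared column never satisfies the condition.
- t1 row (cust_id=8): matches 1 t2 row(s) → 1 output row(s).
- t1 row (cust_id=2): matches 4 t2 row(s) → 4 output row(s).
- t1 row (cust_id=2): matches 4 t2 row(s) → 4 output row(s).
- t1 row (cust_id=8): matches 1 t2 row(s) → 1 output row(s).
- t1 row (cust_id=9): no match → kept, t2 columns NULL.
- t1 row (cust_id=6): matches 4 t2 row(s) → 4 output row(s).
- t1 row (cust_id=NULL): no match → kept, t2 columns NULL.
- t1 row (cust_id=4): matches 4 t2 row(s) → 4 output row(s).

NULL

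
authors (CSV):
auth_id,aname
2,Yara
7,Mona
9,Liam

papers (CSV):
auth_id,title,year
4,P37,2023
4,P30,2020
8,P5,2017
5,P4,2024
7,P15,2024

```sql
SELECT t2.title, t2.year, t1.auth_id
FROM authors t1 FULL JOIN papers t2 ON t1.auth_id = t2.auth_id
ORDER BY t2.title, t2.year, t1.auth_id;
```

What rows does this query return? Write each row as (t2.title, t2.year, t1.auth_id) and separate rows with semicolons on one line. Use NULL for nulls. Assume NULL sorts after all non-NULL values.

(P15, 2024, 7); (P30, 2020, NULL); (P37, 2023, NULL); (P4, 2024, NULL); (P5, 2017, NULL); (NULL, NULL, 2); (NULL, NULL, 9)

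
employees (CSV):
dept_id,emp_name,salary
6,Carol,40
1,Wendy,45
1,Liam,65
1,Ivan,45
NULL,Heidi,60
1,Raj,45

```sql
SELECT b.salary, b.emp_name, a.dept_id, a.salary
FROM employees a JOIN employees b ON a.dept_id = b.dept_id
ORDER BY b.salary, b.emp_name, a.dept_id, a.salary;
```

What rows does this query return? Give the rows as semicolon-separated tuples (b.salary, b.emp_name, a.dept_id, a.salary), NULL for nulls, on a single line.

(40, Carol, 6, 40); (45, Ivan, 1, 45); (45, Ivan, 1, 45); (45, Ivan, 1, 45); (45, Ivan, 1, 65); (45, Raj, 1, 45); (45, Raj, 1, 45); (45, Raj, 1, 45); (45, Raj, 1, 65); (45, Wendy, 1, 45); (45, Wendy, 1, 45); (45, Wendy, 1, 45); (45, Wendy, 1, 65); (65, Liam, 1, 45); (65, Liam, 1, 45); (65, Liam, 1, 45); (65, Liam, 1, 65)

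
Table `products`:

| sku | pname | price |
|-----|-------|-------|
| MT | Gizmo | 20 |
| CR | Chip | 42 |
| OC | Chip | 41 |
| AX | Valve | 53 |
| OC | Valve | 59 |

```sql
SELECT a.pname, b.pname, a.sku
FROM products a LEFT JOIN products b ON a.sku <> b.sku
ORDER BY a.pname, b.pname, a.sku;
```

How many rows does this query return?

18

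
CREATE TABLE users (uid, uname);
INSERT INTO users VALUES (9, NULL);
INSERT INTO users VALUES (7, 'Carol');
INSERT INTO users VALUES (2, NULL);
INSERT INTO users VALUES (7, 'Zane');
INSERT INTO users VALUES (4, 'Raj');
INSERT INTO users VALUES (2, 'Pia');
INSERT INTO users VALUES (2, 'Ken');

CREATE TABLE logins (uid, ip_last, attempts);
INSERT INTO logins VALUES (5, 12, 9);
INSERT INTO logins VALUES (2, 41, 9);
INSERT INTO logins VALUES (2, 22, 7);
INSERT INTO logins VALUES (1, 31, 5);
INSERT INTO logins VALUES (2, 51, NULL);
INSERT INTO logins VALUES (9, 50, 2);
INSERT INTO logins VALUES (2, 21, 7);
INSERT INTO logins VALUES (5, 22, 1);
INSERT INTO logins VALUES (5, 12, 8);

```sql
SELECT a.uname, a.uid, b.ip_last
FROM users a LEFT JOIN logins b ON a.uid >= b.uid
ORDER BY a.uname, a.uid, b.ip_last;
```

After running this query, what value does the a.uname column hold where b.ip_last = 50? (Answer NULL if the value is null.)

NULL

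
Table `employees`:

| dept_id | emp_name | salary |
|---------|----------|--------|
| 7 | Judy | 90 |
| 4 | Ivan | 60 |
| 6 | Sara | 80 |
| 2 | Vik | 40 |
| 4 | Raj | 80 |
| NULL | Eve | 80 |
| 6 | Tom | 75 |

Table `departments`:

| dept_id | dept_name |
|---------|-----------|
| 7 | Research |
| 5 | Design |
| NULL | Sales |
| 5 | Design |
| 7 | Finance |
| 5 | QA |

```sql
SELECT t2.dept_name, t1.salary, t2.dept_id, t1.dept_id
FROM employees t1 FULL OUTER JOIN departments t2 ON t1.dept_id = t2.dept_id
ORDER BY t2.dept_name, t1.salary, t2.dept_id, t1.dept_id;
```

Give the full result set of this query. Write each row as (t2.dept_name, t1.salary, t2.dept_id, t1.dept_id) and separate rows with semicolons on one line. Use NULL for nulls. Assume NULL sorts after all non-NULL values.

(Design, NULL, 5, NULL); (Design, NULL, 5, NULL); (Finance, 90, 7, 7); (QA, NULL, 5, NULL); (Research, 90, 7, 7); (Sales, NULL, NULL, NULL); (NULL, 40, NULL, 2); (NULL, 60, NULL, 4); (NULL, 75, NULL, 6); (NULL, 80, NULL, 4); (NULL, 80, NULL, 6); (NULL, 80, NULL, NULL)

FULL OUTER JOIN keeps every row from both sides; unmatched rows get NULL for the other side's columns.
Matching on t1.dept_id = t2.dept_id. A NULL in a compared column never satisfies the condition.
Matched pairs: 2; unmatched t1 rows kept: 6; unmatched t2 rows kept: 4.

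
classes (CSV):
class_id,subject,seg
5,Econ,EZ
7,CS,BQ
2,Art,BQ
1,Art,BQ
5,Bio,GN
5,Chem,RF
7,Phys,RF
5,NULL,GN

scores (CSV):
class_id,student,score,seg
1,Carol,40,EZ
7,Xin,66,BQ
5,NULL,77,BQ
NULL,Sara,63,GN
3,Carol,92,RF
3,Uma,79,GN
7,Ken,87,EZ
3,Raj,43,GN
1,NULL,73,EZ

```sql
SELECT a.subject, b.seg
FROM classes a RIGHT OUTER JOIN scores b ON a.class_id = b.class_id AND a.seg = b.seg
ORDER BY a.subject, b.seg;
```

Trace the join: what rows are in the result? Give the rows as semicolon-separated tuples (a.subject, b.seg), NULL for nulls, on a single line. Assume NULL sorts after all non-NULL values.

(CS, BQ); (NULL, BQ); (NULL, EZ); (NULL, EZ); (NULL, EZ); (NULL, GN); (NULL, GN); (NULL, GN); (NULL, RF)

RIGHT JOIN keeps every row from `scores`; unmatched rows get NULL for `classes`'s columns.
Matching on a.class_id = b.class_id AND a.seg = b.seg. A NULL in a compared column never satisfies the condition.
- a row (class_id=5, seg=EZ): no match.
- a row (class_id=7, seg=BQ): matches 1 b row(s) → 1 output row(s).
- a row (class_id=2, seg=BQ): no match.
- a row (class_id=1, seg=BQ): no match.
- a row (class_id=5, seg=GN): no match.
- a row (class_id=5, seg=RF): no match.
- a row (class_id=7, seg=RF): no match.
- a row (class_id=5, seg=GN): no match.
- 8 b row(s) had no a match → kept, a columns NULL.
After projecting and ordering:
a.subject | b.seg
CS | BQ
NULL | BQ
NULL | EZ
NULL | EZ
NULL | EZ
NULL | GN
NULL | GN
NULL | GN
NULL | RF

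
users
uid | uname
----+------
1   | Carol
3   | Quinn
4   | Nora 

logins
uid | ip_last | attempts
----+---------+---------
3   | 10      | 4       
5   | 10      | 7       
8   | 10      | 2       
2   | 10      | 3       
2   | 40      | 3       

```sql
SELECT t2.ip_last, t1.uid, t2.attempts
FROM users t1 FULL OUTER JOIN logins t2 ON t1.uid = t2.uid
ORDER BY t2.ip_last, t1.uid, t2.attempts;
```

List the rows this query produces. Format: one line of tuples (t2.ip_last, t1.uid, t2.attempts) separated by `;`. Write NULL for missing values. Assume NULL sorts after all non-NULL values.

FULL OUTER JOIN keeps every row from both sides; unmatched rows get NULL for the other side's columns.
Matching on t1.uid = t2.uid.
- t1[0] uid=1 → no match; kept with NULLs on the t2 side.
- t1[1] uid=3 → 1 match(es) in t2 → 1 row(s).
- t1[2] uid=4 → no match; kept with NULLs on the t2 side.
- 4 row(s) from t2 found no t1 partner → padded with NULL.
After projecting and ordering:
t2.ip_last | t1.uid | t2.attempts
10 | 3 | 4
10 | NULL | 2
10 | NULL | 3
10 | NULL | 7
40 | NULL | 3
NULL | 1 | NULL
NULL | 4 | NULL

(10, 3, 4); (10, NULL, 2); (10, NULL, 3); (10, NULL, 7); (40, NULL, 3); (NULL, 1, NULL); (NULL, 4, NULL)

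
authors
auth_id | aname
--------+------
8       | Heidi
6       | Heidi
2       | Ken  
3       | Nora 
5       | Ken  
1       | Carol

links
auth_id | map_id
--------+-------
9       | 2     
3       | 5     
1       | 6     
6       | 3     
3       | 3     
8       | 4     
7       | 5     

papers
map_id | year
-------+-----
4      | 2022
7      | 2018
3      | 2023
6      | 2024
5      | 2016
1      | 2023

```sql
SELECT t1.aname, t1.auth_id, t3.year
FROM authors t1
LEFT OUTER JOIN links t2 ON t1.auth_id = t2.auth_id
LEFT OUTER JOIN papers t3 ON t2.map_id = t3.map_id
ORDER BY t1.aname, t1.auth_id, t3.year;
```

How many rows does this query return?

Joins associate left-to-right: authors LEFT JOIN links on auth_id gives 7 intermediate row(s).
Then LEFT JOIN `papers t3` on map_id: each of those 7 rows is kept; rows whose t2.map_id has no match in t3 get NULL for t3's columns.
Result: 7 row(s).

7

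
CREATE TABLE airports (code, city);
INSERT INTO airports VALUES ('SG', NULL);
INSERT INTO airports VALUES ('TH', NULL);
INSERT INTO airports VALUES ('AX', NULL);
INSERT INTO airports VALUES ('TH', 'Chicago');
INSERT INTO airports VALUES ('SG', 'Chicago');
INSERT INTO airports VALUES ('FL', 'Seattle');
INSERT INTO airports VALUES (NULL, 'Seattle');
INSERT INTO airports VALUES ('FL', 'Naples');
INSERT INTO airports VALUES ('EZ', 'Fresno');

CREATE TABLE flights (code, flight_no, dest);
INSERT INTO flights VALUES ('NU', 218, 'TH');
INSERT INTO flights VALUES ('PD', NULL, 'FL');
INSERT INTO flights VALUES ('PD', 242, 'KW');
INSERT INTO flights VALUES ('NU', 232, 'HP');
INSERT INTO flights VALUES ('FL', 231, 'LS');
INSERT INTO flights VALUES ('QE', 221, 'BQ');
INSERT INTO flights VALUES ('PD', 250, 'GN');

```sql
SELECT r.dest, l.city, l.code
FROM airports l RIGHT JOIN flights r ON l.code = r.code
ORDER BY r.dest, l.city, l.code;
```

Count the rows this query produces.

8

RIGHT JOIN keeps every row from `flights`; unmatched rows get NULL for `airports`'s columns.
Matching on l.code = r.code. A NULL in a compared column never satisfies the condition.
- code=SG: no matching r row.
- code=TH: no matching r row.
- code=AX: no matching r row.
- code=TH: no matching r row.
- code=SG: no matching r row.
- code=FL: 1 matching r row(s), so 1 row(s) emitted.
- code=NULL: no matching r row.
- code=FL: 1 matching r row(s), so 1 row(s) emitted.
- code=EZ: no matching r row.
- 6 row(s) from r found no l partner → padded with NULL.
Total: 2 matched + 6 padded = 8 rows.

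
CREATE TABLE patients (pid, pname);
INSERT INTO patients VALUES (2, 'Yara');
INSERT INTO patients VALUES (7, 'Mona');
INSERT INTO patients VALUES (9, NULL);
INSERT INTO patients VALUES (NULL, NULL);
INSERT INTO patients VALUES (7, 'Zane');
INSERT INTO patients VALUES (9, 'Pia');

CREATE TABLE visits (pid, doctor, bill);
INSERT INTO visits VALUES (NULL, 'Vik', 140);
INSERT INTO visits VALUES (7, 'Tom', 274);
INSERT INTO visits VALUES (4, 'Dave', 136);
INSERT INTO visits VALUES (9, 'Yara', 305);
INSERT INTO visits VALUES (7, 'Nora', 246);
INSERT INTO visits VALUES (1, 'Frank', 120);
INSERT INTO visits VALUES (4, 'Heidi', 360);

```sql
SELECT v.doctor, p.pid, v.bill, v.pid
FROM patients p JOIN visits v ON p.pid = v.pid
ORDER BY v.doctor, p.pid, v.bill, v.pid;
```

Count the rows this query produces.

6

INNER JOIN keeps only pairs where the ON condition holds.
Matching on p.pid = v.pid. A NULL in a compared column never satisfies the condition.
Matched pairs: 6.
Total: 6 rows.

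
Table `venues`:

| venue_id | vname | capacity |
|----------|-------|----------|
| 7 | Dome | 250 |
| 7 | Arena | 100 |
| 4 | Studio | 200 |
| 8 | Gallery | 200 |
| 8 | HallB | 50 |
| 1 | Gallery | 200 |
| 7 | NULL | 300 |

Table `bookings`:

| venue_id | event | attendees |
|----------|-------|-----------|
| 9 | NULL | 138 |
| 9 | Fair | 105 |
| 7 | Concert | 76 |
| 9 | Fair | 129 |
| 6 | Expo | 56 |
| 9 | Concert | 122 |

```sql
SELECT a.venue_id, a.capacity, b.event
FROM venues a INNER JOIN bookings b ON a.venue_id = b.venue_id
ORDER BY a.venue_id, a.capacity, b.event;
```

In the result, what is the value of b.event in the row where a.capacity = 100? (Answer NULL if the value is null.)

INNER JOIN keeps only pairs where the ON condition holds.
Matching on a.venue_id = b.venue_id.
- venue_id=7: 1 matching b row(s), so 1 row(s) emitted.
- venue_id=7: 1 matching b row(s), so 1 row(s) emitted.
- venue_id=4: no matching b row, dropped.
- venue_id=8: no matching b row, dropped.
- venue_id=8: no matching b row, dropped.
- venue_id=1: no matching b row, dropped.
- venue_id=7: 1 matching b row(s), so 1 row(s) emitted.

Concert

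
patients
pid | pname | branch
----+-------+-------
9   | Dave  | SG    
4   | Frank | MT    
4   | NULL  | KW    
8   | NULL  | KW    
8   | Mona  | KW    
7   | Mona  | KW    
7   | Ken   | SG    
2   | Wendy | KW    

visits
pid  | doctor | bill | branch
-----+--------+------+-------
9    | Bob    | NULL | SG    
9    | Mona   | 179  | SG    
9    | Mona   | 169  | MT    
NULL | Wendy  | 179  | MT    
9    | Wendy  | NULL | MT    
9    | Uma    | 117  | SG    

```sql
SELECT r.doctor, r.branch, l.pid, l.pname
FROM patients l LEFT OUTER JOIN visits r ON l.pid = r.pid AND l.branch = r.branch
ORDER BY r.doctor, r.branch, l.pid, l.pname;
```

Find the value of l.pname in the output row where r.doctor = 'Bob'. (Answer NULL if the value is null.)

Dave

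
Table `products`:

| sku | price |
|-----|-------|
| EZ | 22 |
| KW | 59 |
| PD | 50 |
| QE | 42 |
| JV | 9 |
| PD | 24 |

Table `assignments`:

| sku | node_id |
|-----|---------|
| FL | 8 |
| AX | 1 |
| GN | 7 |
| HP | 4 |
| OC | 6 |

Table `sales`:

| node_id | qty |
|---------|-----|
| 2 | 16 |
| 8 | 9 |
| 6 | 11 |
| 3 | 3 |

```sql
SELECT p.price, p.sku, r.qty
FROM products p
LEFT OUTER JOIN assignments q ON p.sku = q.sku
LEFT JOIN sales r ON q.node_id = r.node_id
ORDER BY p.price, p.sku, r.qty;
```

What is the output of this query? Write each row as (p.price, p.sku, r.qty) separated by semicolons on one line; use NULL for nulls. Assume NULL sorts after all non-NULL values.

(9, JV, NULL); (22, EZ, NULL); (24, PD, NULL); (42, QE, NULL); (50, PD, NULL); (59, KW, NULL)

Evaluate left to right. First `products p LEFT JOIN assignments q` on sku: 6 row(s).
Then LEFT JOIN `sales r` on node_id: each of those 6 rows is kept; rows whose q.node_id has no match in r get NULL for r's columns.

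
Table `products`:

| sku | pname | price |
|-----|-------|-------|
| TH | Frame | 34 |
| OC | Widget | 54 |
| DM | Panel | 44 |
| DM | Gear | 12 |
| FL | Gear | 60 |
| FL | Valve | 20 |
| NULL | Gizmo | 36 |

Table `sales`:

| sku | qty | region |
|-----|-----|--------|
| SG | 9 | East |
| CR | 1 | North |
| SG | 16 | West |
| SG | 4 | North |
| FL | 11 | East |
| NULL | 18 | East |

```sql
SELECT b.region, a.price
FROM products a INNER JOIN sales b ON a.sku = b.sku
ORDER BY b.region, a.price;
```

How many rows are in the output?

INNER JOIN keeps only pairs where the ON condition holds.
Matching on a.sku = b.sku. A NULL in a compared column never satisfies the condition.
- sku=TH: no matching b row, dropped.
- sku=OC: no matching b row, dropped.
- sku=DM: no matching b row, dropped.
- sku=DM: no matching b row, dropped.
- sku=FL: 1 matching b row(s), so 1 row(s) emitted.
- sku=FL: 1 matching b row(s), so 1 row(s) emitted.
- sku=NULL: no matching b row, dropped.
Total: 2 rows.

2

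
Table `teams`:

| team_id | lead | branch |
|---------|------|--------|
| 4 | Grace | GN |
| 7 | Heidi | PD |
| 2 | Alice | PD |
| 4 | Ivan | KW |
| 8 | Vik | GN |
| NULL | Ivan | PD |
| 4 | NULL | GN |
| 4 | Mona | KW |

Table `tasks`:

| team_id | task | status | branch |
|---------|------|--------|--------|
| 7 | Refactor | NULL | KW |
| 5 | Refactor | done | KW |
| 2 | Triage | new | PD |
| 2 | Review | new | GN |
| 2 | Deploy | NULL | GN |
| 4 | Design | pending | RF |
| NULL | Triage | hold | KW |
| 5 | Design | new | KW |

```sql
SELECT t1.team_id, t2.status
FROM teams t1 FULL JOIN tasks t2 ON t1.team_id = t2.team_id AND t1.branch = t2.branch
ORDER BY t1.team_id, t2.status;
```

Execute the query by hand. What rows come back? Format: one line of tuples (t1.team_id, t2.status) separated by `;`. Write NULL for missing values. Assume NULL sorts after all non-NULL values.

(2, new); (4, NULL); (4, NULL); (4, NULL); (4, NULL); (7, NULL); (8, NULL); (NULL, done); (NULL, hold); (NULL, new); (NULL, new); (NULL, pending); (NULL, NULL); (NULL, NULL); (NULL, NULL)

FULL OUTER JOIN keeps every row from both sides; unmatched rows get NULL for the other side's columns.
Matching on t1.team_id = t2.team_id AND t1.branch = t2.branch. A NULL in a compared column never satisfies the condition.
- t1 (team_id=4, branch=GN) has no partner → padded with NULL.
- t1 (team_id=7, branch=PD) has no partner → padded with NULL.
- t1 (team_id=2, branch=PD) pairs with 1 row(s) of t2.
- t1 (team_id=4, branch=KW) has no partner → padded with NULL.
- t1 (team_id=8, branch=GN) has no partner → padded with NULL.
- t1 (team_id=NULL, branch=PD) has no partner → padded with NULL.
- t1 (team_id=4, branch=GN) has no partner → padded with NULL.
- t1 (team_id=4, branch=KW) has no partner → padded with NULL.
- 7 row(s) from t2 found no t1 partner → padded with NULL.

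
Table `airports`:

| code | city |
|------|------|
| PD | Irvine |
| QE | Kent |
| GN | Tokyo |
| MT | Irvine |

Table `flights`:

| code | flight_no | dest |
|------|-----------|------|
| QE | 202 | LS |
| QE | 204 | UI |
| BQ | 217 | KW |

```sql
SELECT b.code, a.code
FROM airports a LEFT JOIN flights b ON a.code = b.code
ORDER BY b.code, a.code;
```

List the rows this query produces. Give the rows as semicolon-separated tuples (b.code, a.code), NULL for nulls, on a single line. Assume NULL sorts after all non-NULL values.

LEFT JOIN keeps every row from `airports`; unmatched rows get NULL for `flights`'s columns.
Matching on a.code = b.code.
- a (code=PD) has no partner → padded with NULL.
- a (code=QE) pairs with 2 row(s) of b.
- a (code=GN) has no partner → padded with NULL.
- a (code=MT) has no partner → padded with NULL.
After projecting and ordering:
b.code | a.code
QE | QE
QE | QE
NULL | GN
NULL | MT
NULL | PD

(QE, QE); (QE, QE); (NULL, GN); (NULL, MT); (NULL, PD)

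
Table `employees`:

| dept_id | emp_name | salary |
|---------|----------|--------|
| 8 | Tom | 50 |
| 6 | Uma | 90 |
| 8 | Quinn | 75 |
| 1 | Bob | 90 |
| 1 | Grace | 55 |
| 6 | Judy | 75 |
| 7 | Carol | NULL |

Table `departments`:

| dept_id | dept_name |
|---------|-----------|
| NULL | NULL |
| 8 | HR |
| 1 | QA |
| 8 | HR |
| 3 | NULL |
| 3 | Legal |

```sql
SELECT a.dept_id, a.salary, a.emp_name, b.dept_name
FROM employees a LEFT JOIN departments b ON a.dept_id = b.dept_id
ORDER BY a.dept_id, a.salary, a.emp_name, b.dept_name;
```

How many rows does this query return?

LEFT JOIN keeps every row from `employees`; unmatched rows get NULL for `departments`'s columns.
Matching on a.dept_id = b.dept_id. A NULL in a compared column never satisfies the condition.
Matched pairs: 6; unmatched a rows kept: 3.
Total: 6 matched + 3 padded = 9 rows.

9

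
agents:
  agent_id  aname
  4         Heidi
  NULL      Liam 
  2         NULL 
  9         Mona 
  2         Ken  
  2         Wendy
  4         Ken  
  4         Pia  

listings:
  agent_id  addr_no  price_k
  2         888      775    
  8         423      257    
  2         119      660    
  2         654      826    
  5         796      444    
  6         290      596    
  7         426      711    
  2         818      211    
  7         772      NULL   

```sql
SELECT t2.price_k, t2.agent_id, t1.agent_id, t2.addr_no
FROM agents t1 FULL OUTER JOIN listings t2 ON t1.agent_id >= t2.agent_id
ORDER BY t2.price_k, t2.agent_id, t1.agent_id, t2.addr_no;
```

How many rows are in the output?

34

FULL OUTER JOIN keeps every row from both sides; unmatched rows get NULL for the other side's columns.
Matching on t1.agent_id >= t2.agent_id. A NULL in a compared column never satisfies the condition.
- t1 (agent_id=4) pairs with 4 row(s) of t2.
- t1 (agent_id=NULL) has no partner → padded with NULL.
- t1 (agent_id=2) pairs with 4 row(s) of t2.
- t1 (agent_id=9) pairs with 9 row(s) of t2.
- t1 (agent_id=2) pairs with 4 row(s) of t2.
- t1 (agent_id=2) pairs with 4 row(s) of t2.
- t1 (agent_id=4) pairs with 4 row(s) of t2.
- t1 (agent_id=4) pairs with 4 row(s) of t2.
Total: 33 matched + 1 padded = 34 rows.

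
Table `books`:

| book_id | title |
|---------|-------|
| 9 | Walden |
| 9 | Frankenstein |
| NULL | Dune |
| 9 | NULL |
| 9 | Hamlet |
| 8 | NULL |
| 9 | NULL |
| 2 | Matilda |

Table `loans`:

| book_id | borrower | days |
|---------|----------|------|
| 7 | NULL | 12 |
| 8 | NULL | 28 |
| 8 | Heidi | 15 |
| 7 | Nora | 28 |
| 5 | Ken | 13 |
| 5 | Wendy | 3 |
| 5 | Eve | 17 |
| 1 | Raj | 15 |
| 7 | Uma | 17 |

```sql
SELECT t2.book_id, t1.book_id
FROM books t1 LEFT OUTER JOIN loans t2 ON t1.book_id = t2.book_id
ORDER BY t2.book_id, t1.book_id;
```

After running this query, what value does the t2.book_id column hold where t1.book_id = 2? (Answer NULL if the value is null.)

NULL

LEFT JOIN keeps every row from `books`; unmatched rows get NULL for `loans`'s columns.
Matching on t1.book_id = t2.book_id. A NULL in a compared column never satisfies the condition.
- t1[0] book_id=9 → no match; kept with NULLs on the t2 side.
- t1[1] book_id=9 → no match; kept with NULLs on the t2 side.
- t1[2] book_id=NULL → no match; kept with NULLs on the t2 side.
- t1[3] book_id=9 → no match; kept with NULLs on the t2 side.
- t1[4] book_id=9 → no match; kept with NULLs on the t2 side.
- t1[5] book_id=8 → 2 match(es) in t2 → 2 row(s).
- t1[6] book_id=9 → no match; kept with NULLs on the t2 side.
- t1[7] book_id=2 → no match; kept with NULLs on the t2 side.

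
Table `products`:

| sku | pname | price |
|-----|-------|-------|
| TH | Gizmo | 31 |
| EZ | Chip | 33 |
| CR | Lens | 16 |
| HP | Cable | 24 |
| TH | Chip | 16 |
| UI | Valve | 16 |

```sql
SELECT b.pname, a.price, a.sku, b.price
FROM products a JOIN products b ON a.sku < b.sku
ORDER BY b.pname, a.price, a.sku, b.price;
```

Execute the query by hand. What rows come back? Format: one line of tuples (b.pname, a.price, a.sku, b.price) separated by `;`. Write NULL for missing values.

INNER JOIN keeps only pairs where the ON condition holds.
Matching on a.sku < b.sku.
- sku=TH: 1 matching b row(s), so 1 row(s) emitted.
- sku=EZ: 4 matching b row(s), so 4 row(s) emitted.
- sku=CR: 5 matching b row(s), so 5 row(s) emitted.
- sku=HP: 3 matching b row(s), so 3 row(s) emitted.
- sku=TH: 1 matching b row(s), so 1 row(s) emitted.
- sku=UI: no matching b row, dropped.

(Cable, 16, CR, 24); (Cable, 33, EZ, 24); (Chip, 16, CR, 16); (Chip, 16, CR, 33); (Chip, 24, HP, 16); (Chip, 33, EZ, 16); (Gizmo, 16, CR, 31); (Gizmo, 24, HP, 31); (Gizmo, 33, EZ, 31); (Valve, 16, CR, 16); (Valve, 16, TH, 16); (Valve, 24, HP, 16); (Valve, 31, TH, 16); (Valve, 33, EZ, 16)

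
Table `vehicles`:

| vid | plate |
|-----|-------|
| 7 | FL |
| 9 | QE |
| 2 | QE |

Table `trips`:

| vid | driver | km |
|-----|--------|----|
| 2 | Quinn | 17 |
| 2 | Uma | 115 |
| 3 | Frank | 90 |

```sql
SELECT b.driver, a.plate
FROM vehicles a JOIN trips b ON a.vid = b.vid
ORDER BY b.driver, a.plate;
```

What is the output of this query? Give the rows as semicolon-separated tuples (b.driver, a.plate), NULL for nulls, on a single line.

INNER JOIN keeps only pairs where the ON condition holds.
Matching on a.vid = b.vid.
- vid=7: no matching b row, dropped.
- vid=9: no matching b row, dropped.
- vid=2: 2 matching b row(s), so 2 row(s) emitted.
After projecting and ordering:
b.driver | a.plate
Quinn | QE
Uma | QE

(Quinn, QE); (Uma, QE)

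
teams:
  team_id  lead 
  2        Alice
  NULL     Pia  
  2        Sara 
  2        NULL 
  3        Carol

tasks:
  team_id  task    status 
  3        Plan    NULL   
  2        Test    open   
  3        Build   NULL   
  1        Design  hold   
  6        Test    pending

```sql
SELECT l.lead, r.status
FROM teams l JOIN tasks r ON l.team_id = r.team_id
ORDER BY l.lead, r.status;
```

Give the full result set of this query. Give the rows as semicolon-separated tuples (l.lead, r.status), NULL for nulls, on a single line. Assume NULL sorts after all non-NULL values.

INNER JOIN keeps only pairs where the ON condition holds.
Matching on l.team_id = r.team_id. A NULL in a compared column never satisfies the condition.
Matched pairs: 5.

(Alice, open); (Carol, NULL); (Carol, NULL); (Sara, open); (NULL, open)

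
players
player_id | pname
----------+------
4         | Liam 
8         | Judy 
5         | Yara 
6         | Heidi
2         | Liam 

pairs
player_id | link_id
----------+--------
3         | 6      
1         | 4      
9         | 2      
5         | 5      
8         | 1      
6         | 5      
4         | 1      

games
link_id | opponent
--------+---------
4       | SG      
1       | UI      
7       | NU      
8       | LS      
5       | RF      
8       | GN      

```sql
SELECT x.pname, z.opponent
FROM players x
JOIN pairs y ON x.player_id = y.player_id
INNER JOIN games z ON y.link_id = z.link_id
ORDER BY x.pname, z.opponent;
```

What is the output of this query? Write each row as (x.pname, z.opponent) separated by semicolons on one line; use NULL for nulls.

(Heidi, RF); (Judy, UI); (Liam, UI); (Yara, RF)

Evaluate left to right. First `players x INNER JOIN pairs y` on player_id: 4 row(s).
Then INNER JOIN `games z` on link_id: keep only rows whose y.link_id appears in z.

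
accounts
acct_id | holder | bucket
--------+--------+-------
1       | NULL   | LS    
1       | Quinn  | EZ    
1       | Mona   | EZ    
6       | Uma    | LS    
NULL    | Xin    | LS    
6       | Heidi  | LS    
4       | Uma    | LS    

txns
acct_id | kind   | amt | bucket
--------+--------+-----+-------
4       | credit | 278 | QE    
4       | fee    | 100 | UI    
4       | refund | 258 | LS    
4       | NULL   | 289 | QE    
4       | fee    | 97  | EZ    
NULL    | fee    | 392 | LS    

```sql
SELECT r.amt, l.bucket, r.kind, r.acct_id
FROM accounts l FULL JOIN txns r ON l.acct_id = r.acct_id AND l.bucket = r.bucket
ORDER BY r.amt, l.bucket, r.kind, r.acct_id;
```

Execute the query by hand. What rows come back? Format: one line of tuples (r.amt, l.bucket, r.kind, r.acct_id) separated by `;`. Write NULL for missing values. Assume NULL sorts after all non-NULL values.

FULL OUTER JOIN keeps every row from both sides; unmatched rows get NULL for the other side's columns.
Matching on l.acct_id = r.acct_id AND l.bucket = r.bucket. A NULL in a compared column never satisfies the condition.
- l row (acct_id=1, bucket=LS): no match → kept, r columns NULL.
- l row (acct_id=1, bucket=EZ): no match → kept, r columns NULL.
- l row (acct_id=1, bucket=EZ): no match → kept, r columns NULL.
- l row (acct_id=6, bucket=LS): no match → kept, r columns NULL.
- l row (acct_id=NULL, bucket=LS): no match → kept, r columns NULL.
- l row (acct_id=6, bucket=LS): no match → kept, r columns NULL.
- l row (acct_id=4, bucket=LS): matches 1 r row(s) → 1 output row(s).
- 5 r row(s) had no l match → kept, l columns NULL.

(97, NULL, fee, 4); (100, NULL, fee, 4); (258, LS, refund, 4); (278, NULL, credit, 4); (289, NULL, NULL, 4); (392, NULL, fee, NULL); (NULL, EZ, NULL, NULL); (NULL, EZ, NULL, NULL); (NULL, LS, NULL, NULL); (NULL, LS, NULL, NULL); (NULL, LS, NULL, NULL); (NULL, LS, NULL, NULL)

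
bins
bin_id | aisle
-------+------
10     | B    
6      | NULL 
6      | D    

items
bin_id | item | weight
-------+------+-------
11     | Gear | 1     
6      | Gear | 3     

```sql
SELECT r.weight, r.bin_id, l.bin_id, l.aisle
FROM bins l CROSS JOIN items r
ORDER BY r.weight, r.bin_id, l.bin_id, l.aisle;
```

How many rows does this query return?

6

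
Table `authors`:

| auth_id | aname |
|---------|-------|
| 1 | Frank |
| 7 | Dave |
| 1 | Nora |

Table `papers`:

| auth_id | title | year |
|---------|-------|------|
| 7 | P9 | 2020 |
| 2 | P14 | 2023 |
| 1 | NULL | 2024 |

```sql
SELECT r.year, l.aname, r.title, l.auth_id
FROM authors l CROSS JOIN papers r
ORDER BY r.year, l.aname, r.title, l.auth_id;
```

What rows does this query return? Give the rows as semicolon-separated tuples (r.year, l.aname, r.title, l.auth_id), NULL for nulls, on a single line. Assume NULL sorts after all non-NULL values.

(2020, Dave, P9, 7); (2020, Frank, P9, 1); (2020, Nora, P9, 1); (2023, Dave, P14, 7); (2023, Frank, P14, 1); (2023, Nora, P14, 1); (2024, Dave, NULL, 7); (2024, Frank, NULL, 1); (2024, Nora, NULL, 1)

CROSS JOIN pairs every row of `authors` with every row of `papers`: 3 × 3 = 9 rows.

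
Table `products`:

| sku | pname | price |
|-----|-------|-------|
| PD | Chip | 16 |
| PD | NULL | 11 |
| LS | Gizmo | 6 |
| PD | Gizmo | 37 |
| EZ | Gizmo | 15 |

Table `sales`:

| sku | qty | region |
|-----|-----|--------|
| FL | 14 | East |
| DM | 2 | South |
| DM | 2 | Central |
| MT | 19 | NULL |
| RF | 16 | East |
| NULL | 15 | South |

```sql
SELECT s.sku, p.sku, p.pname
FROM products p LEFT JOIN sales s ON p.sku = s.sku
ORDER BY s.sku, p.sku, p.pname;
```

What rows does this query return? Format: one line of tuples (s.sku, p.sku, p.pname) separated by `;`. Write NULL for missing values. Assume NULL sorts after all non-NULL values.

(NULL, EZ, Gizmo); (NULL, LS, Gizmo); (NULL, PD, Chip); (NULL, PD, Gizmo); (NULL, PD, NULL)

LEFT JOIN keeps every row from `products`; unmatched rows get NULL for `sales`'s columns.
Matching on p.sku = s.sku. A NULL in a compared column never satisfies the condition.
- sku=PD: no s row matches, row kept with s columns NULL.
- sku=PD: no s row matches, row kept with s columns NULL.
- sku=LS: no s row matches, row kept with s columns NULL.
- sku=PD: no s row matches, row kept with s columns NULL.
- sku=EZ: no s row matches, row kept with s columns NULL.
After projecting and ordering:
s.sku | p.sku | p.pname
NULL | EZ | Gizmo
NULL | LS | Gizmo
NULL | PD | Chip
NULL | PD | Gizmo
NULL | PD | NULL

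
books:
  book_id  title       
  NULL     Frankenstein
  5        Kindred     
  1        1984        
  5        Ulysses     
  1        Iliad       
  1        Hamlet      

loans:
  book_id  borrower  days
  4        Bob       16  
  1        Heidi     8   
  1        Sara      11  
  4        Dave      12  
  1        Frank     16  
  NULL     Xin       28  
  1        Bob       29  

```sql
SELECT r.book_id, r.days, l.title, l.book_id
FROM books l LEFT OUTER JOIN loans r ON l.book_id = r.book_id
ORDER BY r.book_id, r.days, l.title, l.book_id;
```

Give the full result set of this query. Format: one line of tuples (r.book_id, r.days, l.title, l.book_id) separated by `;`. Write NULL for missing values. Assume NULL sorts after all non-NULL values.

(1, 8, 1984, 1); (1, 8, Hamlet, 1); (1, 8, Iliad, 1); (1, 11, 1984, 1); (1, 11, Hamlet, 1); (1, 11, Iliad, 1); (1, 16, 1984, 1); (1, 16, Hamlet, 1); (1, 16, Iliad, 1); (1, 29, 1984, 1); (1, 29, Hamlet, 1); (1, 29, Iliad, 1); (NULL, NULL, Frankenstein, NULL); (NULL, NULL, Kindred, 5); (NULL, NULL, Ulysses, 5)

LEFT JOIN keeps every row from `books`; unmatched rows get NULL for `loans`'s columns.
Matching on l.book_id = r.book_id. A NULL in a compared column never satisfies the condition.
- l[0] book_id=NULL → no match; kept with NULLs on the r side.
- l[1] book_id=5 → no match; kept with NULLs on the r side.
- l[2] book_id=1 → 4 match(es) in r → 4 row(s).
- l[3] book_id=5 → no match; kept with NULLs on the r side.
- l[4] book_id=1 → 4 match(es) in r → 4 row(s).
- l[5] book_id=1 → 4 match(es) in r → 4 row(s).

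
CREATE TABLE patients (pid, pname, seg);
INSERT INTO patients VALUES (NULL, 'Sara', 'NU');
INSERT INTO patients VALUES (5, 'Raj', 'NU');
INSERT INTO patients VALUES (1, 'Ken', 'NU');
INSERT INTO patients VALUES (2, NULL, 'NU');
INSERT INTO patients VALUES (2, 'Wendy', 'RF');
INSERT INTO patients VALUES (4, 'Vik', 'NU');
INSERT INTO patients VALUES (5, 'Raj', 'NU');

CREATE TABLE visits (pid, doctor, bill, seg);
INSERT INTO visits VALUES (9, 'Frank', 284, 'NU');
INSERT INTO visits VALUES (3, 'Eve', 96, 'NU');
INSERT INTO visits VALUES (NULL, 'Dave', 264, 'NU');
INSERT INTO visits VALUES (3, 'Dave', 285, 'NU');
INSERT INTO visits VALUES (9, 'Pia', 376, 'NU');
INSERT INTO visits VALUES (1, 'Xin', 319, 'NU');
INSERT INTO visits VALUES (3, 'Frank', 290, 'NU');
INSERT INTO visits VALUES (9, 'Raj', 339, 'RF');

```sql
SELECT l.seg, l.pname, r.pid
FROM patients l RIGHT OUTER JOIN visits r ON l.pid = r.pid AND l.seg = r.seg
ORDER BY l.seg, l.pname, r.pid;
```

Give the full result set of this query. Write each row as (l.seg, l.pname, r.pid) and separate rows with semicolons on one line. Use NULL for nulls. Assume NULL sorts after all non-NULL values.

RIGHT JOIN keeps every row from `visits`; unmatched rows get NULL for `patients`'s columns.
Matching on l.pid = r.pid AND l.seg = r.seg. A NULL in a compared column never satisfies the condition.
- pid=NULL, seg=NU: no matching r row.
- pid=5, seg=NU: no matching r row.
- pid=1, seg=NU: 1 matching r row(s), so 1 row(s) emitted.
- pid=2, seg=NU: no matching r row.
- pid=2, seg=RF: no matching r row.
- pid=4, seg=NU: no matching r row.
- pid=5, seg=NU: no matching r row.
- 7 row(s) from r found no l partner → padded with NULL.
After projecting and ordering:
l.seg | l.pname | r.pid
NU | Ken | 1
NULL | NULL | 3
NULL | NULL | 3
NULL | NULL | 3
NULL | NULL | 9
NULL | NULL | 9
NULL | NULL | 9
NULL | NULL | NULL

(NU, Ken, 1); (NULL, NULL, 3); (NULL, NULL, 3); (NULL, NULL, 3); (NULL, NULL, 9); (NULL, NULL, 9); (NULL, NULL, 9); (NULL, NULL, NULL)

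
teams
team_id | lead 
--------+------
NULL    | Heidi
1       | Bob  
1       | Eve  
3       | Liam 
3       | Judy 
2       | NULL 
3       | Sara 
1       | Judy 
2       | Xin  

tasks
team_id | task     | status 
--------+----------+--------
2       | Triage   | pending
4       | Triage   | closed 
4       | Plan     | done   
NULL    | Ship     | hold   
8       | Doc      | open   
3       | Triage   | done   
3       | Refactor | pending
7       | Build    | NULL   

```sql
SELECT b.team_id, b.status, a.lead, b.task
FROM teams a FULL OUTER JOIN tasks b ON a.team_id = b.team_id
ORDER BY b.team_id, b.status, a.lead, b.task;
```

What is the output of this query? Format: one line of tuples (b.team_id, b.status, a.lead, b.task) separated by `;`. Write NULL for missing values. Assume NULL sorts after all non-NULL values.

(2, pending, Xin, Triage); (2, pending, NULL, Triage); (3, done, Judy, Triage); (3, done, Liam, Triage); (3, done, Sara, Triage); (3, pending, Judy, Refactor); (3, pending, Liam, Refactor); (3, pending, Sara, Refactor); (4, closed, NULL, Triage); (4, done, NULL, Plan); (7, NULL, NULL, Build); (8, open, NULL, Doc); (NULL, hold, NULL, Ship); (NULL, NULL, Bob, NULL); (NULL, NULL, Eve, NULL); (NULL, NULL, Heidi, NULL); (NULL, NULL, Judy, NULL)

FULL OUTER JOIN keeps every row from both sides; unmatched rows get NULL for the other side's columns.
Matching on a.team_id = b.team_id. A NULL in a compared column never satisfies the condition.
Matched pairs: 8; unmatched a rows kept: 4; unmatched b rows kept: 5.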